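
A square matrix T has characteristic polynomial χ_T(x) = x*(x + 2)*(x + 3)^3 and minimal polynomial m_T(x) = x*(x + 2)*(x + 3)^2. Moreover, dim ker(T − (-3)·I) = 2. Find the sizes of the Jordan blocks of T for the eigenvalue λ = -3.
Block sizes for λ = -3: [2, 1]

Step 1 — from the characteristic polynomial, algebraic multiplicity of λ = -3 is 3. From dim ker(T − (-3)·I) = 2, there are exactly 2 Jordan blocks for λ = -3.
Step 2 — from the minimal polynomial, the factor (x + 3)^2 tells us the largest block for λ = -3 has size 2.
Step 3 — with total size 3, 2 blocks, and largest block 2, the block sizes (in nonincreasing order) are [2, 1].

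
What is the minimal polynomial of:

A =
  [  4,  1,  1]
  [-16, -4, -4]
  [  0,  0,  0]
x^2

The characteristic polynomial is χ_A(x) = x^3, so the eigenvalues are known. The minimal polynomial is
  m_A(x) = Π_λ (x − λ)^{k_λ}
where k_λ is the size of the *largest* Jordan block for λ (equivalently, the smallest k with (A − λI)^k v = 0 for every generalised eigenvector v of λ).

  λ = 0: largest Jordan block has size 2, contributing (x − 0)^2

So m_A(x) = x^2 = x^2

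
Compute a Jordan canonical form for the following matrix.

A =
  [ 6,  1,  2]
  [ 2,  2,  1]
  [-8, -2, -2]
J_3(2)

The characteristic polynomial is
  det(x·I − A) = x^3 - 6*x^2 + 12*x - 8 = (x - 2)^3

Eigenvalues and multiplicities (the geometric multiplicity of λ is n − rank(A − λI), which equals the number of Jordan blocks for λ):
  λ = 2: algebraic multiplicity = 3, geometric multiplicity = 1

Determining the block sizes for each eigenvalue:
  λ = 2: one block (gm = 1), so the single block has size am = 3 → block sizes [3]

Assembling the blocks gives a Jordan form
J =
  [2, 1, 0]
  [0, 2, 1]
  [0, 0, 2]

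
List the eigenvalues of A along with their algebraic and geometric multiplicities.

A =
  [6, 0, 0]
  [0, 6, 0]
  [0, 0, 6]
λ = 6: alg = 3, geom = 3

Step 1 — factor the characteristic polynomial to read off the algebraic multiplicities:
  χ_A(x) = (x - 6)^3

Step 2 — compute geometric multiplicities via the rank-nullity identity g(λ) = n − rank(A − λI):
  rank(A − (6)·I) = 0, so dim ker(A − (6)·I) = n − 0 = 3

Summary:
  λ = 6: algebraic multiplicity = 3, geometric multiplicity = 3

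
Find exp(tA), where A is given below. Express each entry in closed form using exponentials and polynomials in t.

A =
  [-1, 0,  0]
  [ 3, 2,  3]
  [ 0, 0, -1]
e^{tA} =
  [exp(-t), 0, 0]
  [exp(2*t) - exp(-t), exp(2*t), exp(2*t) - exp(-t)]
  [0, 0, exp(-t)]

Strategy: write A = P · J · P⁻¹ where J is a Jordan canonical form, so e^{tA} = P · e^{tJ} · P⁻¹, and e^{tJ} can be computed block-by-block.

A has Jordan form
J =
  [-1,  0, 0]
  [ 0, -1, 0]
  [ 0,  0, 2]
(up to reordering of blocks).

Per-block formulas:
  For a 1×1 block at λ = 2: exp(t · [2]) = [e^(2t)].
  For a 1×1 block at λ = -1: exp(t · [-1]) = [e^(-1t)].

After assembling e^{tJ} and conjugating by P, we get:

e^{tA} =
  [exp(-t), 0, 0]
  [exp(2*t) - exp(-t), exp(2*t), exp(2*t) - exp(-t)]
  [0, 0, exp(-t)]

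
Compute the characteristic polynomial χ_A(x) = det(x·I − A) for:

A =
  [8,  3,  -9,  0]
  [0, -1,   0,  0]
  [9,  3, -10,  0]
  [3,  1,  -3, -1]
x^4 + 4*x^3 + 6*x^2 + 4*x + 1

Expanding det(x·I − A) (e.g. by cofactor expansion or by noting that A is similar to its Jordan form J, which has the same characteristic polynomial as A) gives
  χ_A(x) = x^4 + 4*x^3 + 6*x^2 + 4*x + 1
which factors as (x + 1)^4. The eigenvalues (with algebraic multiplicities) are λ = -1 with multiplicity 4.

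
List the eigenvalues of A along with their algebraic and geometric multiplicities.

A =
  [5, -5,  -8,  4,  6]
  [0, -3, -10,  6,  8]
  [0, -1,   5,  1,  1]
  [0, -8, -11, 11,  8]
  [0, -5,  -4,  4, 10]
λ = 5: alg = 2, geom = 1; λ = 6: alg = 3, geom = 1

Step 1 — factor the characteristic polynomial to read off the algebraic multiplicities:
  χ_A(x) = (x - 6)^3*(x - 5)^2

Step 2 — compute geometric multiplicities via the rank-nullity identity g(λ) = n − rank(A − λI):
  rank(A − (5)·I) = 4, so dim ker(A − (5)·I) = n − 4 = 1
  rank(A − (6)·I) = 4, so dim ker(A − (6)·I) = n − 4 = 1

Summary:
  λ = 5: algebraic multiplicity = 2, geometric multiplicity = 1
  λ = 6: algebraic multiplicity = 3, geometric multiplicity = 1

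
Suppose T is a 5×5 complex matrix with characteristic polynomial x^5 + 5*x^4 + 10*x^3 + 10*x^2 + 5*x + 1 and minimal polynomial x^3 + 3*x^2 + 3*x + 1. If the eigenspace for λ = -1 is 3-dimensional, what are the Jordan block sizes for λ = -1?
Block sizes for λ = -1: [3, 1, 1]

Step 1 — from the characteristic polynomial, algebraic multiplicity of λ = -1 is 5. From dim ker(T − (-1)·I) = 3, there are exactly 3 Jordan blocks for λ = -1.
Step 2 — from the minimal polynomial, the factor (x + 1)^3 tells us the largest block for λ = -1 has size 3.
Step 3 — with total size 5, 3 blocks, and largest block 3, the block sizes (in nonincreasing order) are [3, 1, 1].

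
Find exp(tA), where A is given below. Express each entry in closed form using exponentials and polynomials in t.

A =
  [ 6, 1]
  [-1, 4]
e^{tA} =
  [t*exp(5*t) + exp(5*t), t*exp(5*t)]
  [-t*exp(5*t), -t*exp(5*t) + exp(5*t)]

Strategy: write A = P · J · P⁻¹ where J is a Jordan canonical form, so e^{tA} = P · e^{tJ} · P⁻¹, and e^{tJ} can be computed block-by-block.

A has Jordan form
J =
  [5, 1]
  [0, 5]
(up to reordering of blocks).

Per-block formulas:
  For a 2×2 Jordan block J_2(5): exp(t · J_2(5)) = e^(5t)·(I + t·N), where N is the 2×2 nilpotent shift.

After assembling e^{tJ} and conjugating by P, we get:

e^{tA} =
  [t*exp(5*t) + exp(5*t), t*exp(5*t)]
  [-t*exp(5*t), -t*exp(5*t) + exp(5*t)]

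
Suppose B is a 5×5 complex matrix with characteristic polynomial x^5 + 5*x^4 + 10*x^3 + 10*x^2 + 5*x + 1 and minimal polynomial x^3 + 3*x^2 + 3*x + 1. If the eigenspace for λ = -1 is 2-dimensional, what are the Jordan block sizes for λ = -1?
Block sizes for λ = -1: [3, 2]

Step 1 — from the characteristic polynomial, algebraic multiplicity of λ = -1 is 5. From dim ker(B − (-1)·I) = 2, there are exactly 2 Jordan blocks for λ = -1.
Step 2 — from the minimal polynomial, the factor (x + 1)^3 tells us the largest block for λ = -1 has size 3.
Step 3 — with total size 5, 2 blocks, and largest block 3, the block sizes (in nonincreasing order) are [3, 2].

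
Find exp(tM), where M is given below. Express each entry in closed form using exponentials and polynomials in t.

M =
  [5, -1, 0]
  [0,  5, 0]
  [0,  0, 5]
e^{tM} =
  [exp(5*t), -t*exp(5*t), 0]
  [0, exp(5*t), 0]
  [0, 0, exp(5*t)]

Strategy: write M = P · J · P⁻¹ where J is a Jordan canonical form, so e^{tM} = P · e^{tJ} · P⁻¹, and e^{tJ} can be computed block-by-block.

M has Jordan form
J =
  [5, 1, 0]
  [0, 5, 0]
  [0, 0, 5]
(up to reordering of blocks).

Per-block formulas:
  For a 1×1 block at λ = 5: exp(t · [5]) = [e^(5t)].
  For a 2×2 Jordan block J_2(5): exp(t · J_2(5)) = e^(5t)·(I + t·N), where N is the 2×2 nilpotent shift.

After assembling e^{tJ} and conjugating by P, we get:

e^{tM} =
  [exp(5*t), -t*exp(5*t), 0]
  [0, exp(5*t), 0]
  [0, 0, exp(5*t)]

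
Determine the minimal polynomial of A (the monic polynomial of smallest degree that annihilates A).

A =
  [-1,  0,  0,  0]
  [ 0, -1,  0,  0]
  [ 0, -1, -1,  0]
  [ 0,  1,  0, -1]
x^2 + 2*x + 1

The characteristic polynomial is χ_A(x) = (x + 1)^4, so the eigenvalues are known. The minimal polynomial is
  m_A(x) = Π_λ (x − λ)^{k_λ}
where k_λ is the size of the *largest* Jordan block for λ (equivalently, the smallest k with (A − λI)^k v = 0 for every generalised eigenvector v of λ).

  λ = -1: largest Jordan block has size 2, contributing (x + 1)^2

So m_A(x) = (x + 1)^2 = x^2 + 2*x + 1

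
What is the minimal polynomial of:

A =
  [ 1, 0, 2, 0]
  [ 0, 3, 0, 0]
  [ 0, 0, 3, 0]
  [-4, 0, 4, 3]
x^2 - 4*x + 3

The characteristic polynomial is χ_A(x) = (x - 3)^3*(x - 1), so the eigenvalues are known. The minimal polynomial is
  m_A(x) = Π_λ (x − λ)^{k_λ}
where k_λ is the size of the *largest* Jordan block for λ (equivalently, the smallest k with (A − λI)^k v = 0 for every generalised eigenvector v of λ).

  λ = 1: largest Jordan block has size 1, contributing (x − 1)
  λ = 3: largest Jordan block has size 1, contributing (x − 3)

So m_A(x) = (x - 3)*(x - 1) = x^2 - 4*x + 3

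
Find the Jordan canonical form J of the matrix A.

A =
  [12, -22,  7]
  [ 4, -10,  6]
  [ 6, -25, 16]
J_3(6)

The characteristic polynomial is
  det(x·I − A) = x^3 - 18*x^2 + 108*x - 216 = (x - 6)^3

Eigenvalues and multiplicities (the geometric multiplicity of λ is n − rank(A − λI), which equals the number of Jordan blocks for λ):
  λ = 6: algebraic multiplicity = 3, geometric multiplicity = 1

Determining the block sizes for each eigenvalue:
  λ = 6: one block (gm = 1), so the single block has size am = 3 → block sizes [3]

Assembling the blocks gives a Jordan form
J =
  [6, 1, 0]
  [0, 6, 1]
  [0, 0, 6]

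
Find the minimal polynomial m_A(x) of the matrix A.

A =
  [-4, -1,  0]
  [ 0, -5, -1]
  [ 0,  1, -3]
x^3 + 12*x^2 + 48*x + 64

The characteristic polynomial is χ_A(x) = (x + 4)^3, so the eigenvalues are known. The minimal polynomial is
  m_A(x) = Π_λ (x − λ)^{k_λ}
where k_λ is the size of the *largest* Jordan block for λ (equivalently, the smallest k with (A − λI)^k v = 0 for every generalised eigenvector v of λ).

  λ = -4: largest Jordan block has size 3, contributing (x + 4)^3

So m_A(x) = (x + 4)^3 = x^3 + 12*x^2 + 48*x + 64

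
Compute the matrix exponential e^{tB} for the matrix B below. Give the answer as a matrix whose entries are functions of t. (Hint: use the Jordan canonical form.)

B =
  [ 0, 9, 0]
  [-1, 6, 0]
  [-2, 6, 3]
e^{tB} =
  [-3*t*exp(3*t) + exp(3*t), 9*t*exp(3*t), 0]
  [-t*exp(3*t), 3*t*exp(3*t) + exp(3*t), 0]
  [-2*t*exp(3*t), 6*t*exp(3*t), exp(3*t)]

Strategy: write B = P · J · P⁻¹ where J is a Jordan canonical form, so e^{tB} = P · e^{tJ} · P⁻¹, and e^{tJ} can be computed block-by-block.

B has Jordan form
J =
  [3, 1, 0]
  [0, 3, 0]
  [0, 0, 3]
(up to reordering of blocks).

Per-block formulas:
  For a 2×2 Jordan block J_2(3): exp(t · J_2(3)) = e^(3t)·(I + t·N), where N is the 2×2 nilpotent shift.
  For a 1×1 block at λ = 3: exp(t · [3]) = [e^(3t)].

After assembling e^{tJ} and conjugating by P, we get:

e^{tB} =
  [-3*t*exp(3*t) + exp(3*t), 9*t*exp(3*t), 0]
  [-t*exp(3*t), 3*t*exp(3*t) + exp(3*t), 0]
  [-2*t*exp(3*t), 6*t*exp(3*t), exp(3*t)]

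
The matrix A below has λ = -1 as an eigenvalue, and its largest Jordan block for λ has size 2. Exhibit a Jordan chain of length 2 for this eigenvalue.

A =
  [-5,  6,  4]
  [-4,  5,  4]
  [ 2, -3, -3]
A Jordan chain for λ = -1 of length 2:
v_1 = (-4, -4, 2)ᵀ
v_2 = (1, 0, 0)ᵀ

Let N = A − (-1)·I. We want v_2 with N^2 v_2 = 0 but N^1 v_2 ≠ 0; then v_{j-1} := N · v_j for j = 2, …, 2.

Pick v_2 = (1, 0, 0)ᵀ.
Then v_1 = N · v_2 = (-4, -4, 2)ᵀ.

Sanity check: (A − (-1)·I) v_1 = (0, 0, 0)ᵀ = 0. ✓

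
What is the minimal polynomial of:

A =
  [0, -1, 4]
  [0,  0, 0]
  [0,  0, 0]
x^2

The characteristic polynomial is χ_A(x) = x^3, so the eigenvalues are known. The minimal polynomial is
  m_A(x) = Π_λ (x − λ)^{k_λ}
where k_λ is the size of the *largest* Jordan block for λ (equivalently, the smallest k with (A − λI)^k v = 0 for every generalised eigenvector v of λ).

  λ = 0: largest Jordan block has size 2, contributing (x − 0)^2

So m_A(x) = x^2 = x^2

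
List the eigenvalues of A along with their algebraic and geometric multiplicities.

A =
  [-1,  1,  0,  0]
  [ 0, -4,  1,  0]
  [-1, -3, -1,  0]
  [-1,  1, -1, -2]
λ = -2: alg = 4, geom = 2

Step 1 — factor the characteristic polynomial to read off the algebraic multiplicities:
  χ_A(x) = (x + 2)^4

Step 2 — compute geometric multiplicities via the rank-nullity identity g(λ) = n − rank(A − λI):
  rank(A − (-2)·I) = 2, so dim ker(A − (-2)·I) = n − 2 = 2

Summary:
  λ = -2: algebraic multiplicity = 4, geometric multiplicity = 2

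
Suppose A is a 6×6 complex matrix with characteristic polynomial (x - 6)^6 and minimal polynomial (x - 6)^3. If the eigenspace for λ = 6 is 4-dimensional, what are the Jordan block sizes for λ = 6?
Block sizes for λ = 6: [3, 1, 1, 1]

Step 1 — from the characteristic polynomial, algebraic multiplicity of λ = 6 is 6. From dim ker(A − (6)·I) = 4, there are exactly 4 Jordan blocks for λ = 6.
Step 2 — from the minimal polynomial, the factor (x − 6)^3 tells us the largest block for λ = 6 has size 3.
Step 3 — with total size 6, 4 blocks, and largest block 3, the block sizes (in nonincreasing order) are [3, 1, 1, 1].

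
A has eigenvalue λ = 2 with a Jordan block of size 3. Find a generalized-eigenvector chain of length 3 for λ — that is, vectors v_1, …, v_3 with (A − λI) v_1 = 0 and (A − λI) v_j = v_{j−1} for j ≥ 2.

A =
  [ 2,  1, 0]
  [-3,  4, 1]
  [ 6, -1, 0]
A Jordan chain for λ = 2 of length 3:
v_1 = (-3, 0, -9)ᵀ
v_2 = (0, -3, 6)ᵀ
v_3 = (1, 0, 0)ᵀ

Let N = A − (2)·I. We want v_3 with N^3 v_3 = 0 but N^2 v_3 ≠ 0; then v_{j-1} := N · v_j for j = 3, …, 2.

Pick v_3 = (1, 0, 0)ᵀ.
Then v_2 = N · v_3 = (0, -3, 6)ᵀ.
Then v_1 = N · v_2 = (-3, 0, -9)ᵀ.

Sanity check: (A − (2)·I) v_1 = (0, 0, 0)ᵀ = 0. ✓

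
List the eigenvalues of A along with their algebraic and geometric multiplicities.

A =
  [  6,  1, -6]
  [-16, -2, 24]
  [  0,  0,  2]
λ = 2: alg = 3, geom = 2

Step 1 — factor the characteristic polynomial to read off the algebraic multiplicities:
  χ_A(x) = (x - 2)^3

Step 2 — compute geometric multiplicities via the rank-nullity identity g(λ) = n − rank(A − λI):
  rank(A − (2)·I) = 1, so dim ker(A − (2)·I) = n − 1 = 2

Summary:
  λ = 2: algebraic multiplicity = 3, geometric multiplicity = 2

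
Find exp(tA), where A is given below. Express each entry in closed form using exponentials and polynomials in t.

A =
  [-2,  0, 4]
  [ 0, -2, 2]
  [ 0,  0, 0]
e^{tA} =
  [exp(-2*t), 0, 2 - 2*exp(-2*t)]
  [0, exp(-2*t), 1 - exp(-2*t)]
  [0, 0, 1]

Strategy: write A = P · J · P⁻¹ where J is a Jordan canonical form, so e^{tA} = P · e^{tJ} · P⁻¹, and e^{tJ} can be computed block-by-block.

A has Jordan form
J =
  [-2,  0, 0]
  [ 0, -2, 0]
  [ 0,  0, 0]
(up to reordering of blocks).

Per-block formulas:
  For a 1×1 block at λ = 0: exp(t · [0]) = [e^(0t)].
  For a 1×1 block at λ = -2: exp(t · [-2]) = [e^(-2t)].

After assembling e^{tJ} and conjugating by P, we get:

e^{tA} =
  [exp(-2*t), 0, 2 - 2*exp(-2*t)]
  [0, exp(-2*t), 1 - exp(-2*t)]
  [0, 0, 1]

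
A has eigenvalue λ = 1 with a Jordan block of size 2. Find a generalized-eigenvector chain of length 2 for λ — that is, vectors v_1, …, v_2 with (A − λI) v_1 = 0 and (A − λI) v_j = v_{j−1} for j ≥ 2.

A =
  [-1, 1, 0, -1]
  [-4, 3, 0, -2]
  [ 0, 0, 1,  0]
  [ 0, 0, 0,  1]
A Jordan chain for λ = 1 of length 2:
v_1 = (-2, -4, 0, 0)ᵀ
v_2 = (1, 0, 0, 0)ᵀ

Let N = A − (1)·I. We want v_2 with N^2 v_2 = 0 but N^1 v_2 ≠ 0; then v_{j-1} := N · v_j for j = 2, …, 2.

Pick v_2 = (1, 0, 0, 0)ᵀ.
Then v_1 = N · v_2 = (-2, -4, 0, 0)ᵀ.

Sanity check: (A − (1)·I) v_1 = (0, 0, 0, 0)ᵀ = 0. ✓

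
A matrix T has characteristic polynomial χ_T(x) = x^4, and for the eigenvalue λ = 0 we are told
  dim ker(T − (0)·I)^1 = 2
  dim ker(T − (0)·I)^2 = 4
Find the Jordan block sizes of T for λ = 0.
Block sizes for λ = 0: [2, 2]

From the dimensions of kernels of powers, the number of Jordan blocks of size at least j is d_j − d_{j−1} where d_j = dim ker(N^j) (with d_0 = 0). Computing the differences gives [2, 2].
The number of blocks of size exactly k is (#blocks of size ≥ k) − (#blocks of size ≥ k + 1), so the partition is: 2 block(s) of size 2.
In nonincreasing order the block sizes are [2, 2].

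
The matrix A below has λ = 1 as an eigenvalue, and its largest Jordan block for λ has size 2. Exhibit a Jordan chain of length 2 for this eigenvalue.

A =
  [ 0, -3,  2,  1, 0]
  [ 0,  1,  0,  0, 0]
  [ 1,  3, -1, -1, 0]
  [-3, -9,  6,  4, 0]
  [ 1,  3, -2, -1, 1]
A Jordan chain for λ = 1 of length 2:
v_1 = (-1, 0, 1, -3, 1)ᵀ
v_2 = (1, 0, 0, 0, 0)ᵀ

Let N = A − (1)·I. We want v_2 with N^2 v_2 = 0 but N^1 v_2 ≠ 0; then v_{j-1} := N · v_j for j = 2, …, 2.

Pick v_2 = (1, 0, 0, 0, 0)ᵀ.
Then v_1 = N · v_2 = (-1, 0, 1, -3, 1)ᵀ.

Sanity check: (A − (1)·I) v_1 = (0, 0, 0, 0, 0)ᵀ = 0. ✓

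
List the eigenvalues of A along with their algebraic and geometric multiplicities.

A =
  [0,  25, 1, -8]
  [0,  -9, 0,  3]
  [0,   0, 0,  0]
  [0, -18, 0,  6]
λ = -3: alg = 1, geom = 1; λ = 0: alg = 3, geom = 2

Step 1 — factor the characteristic polynomial to read off the algebraic multiplicities:
  χ_A(x) = x^3*(x + 3)

Step 2 — compute geometric multiplicities via the rank-nullity identity g(λ) = n − rank(A − λI):
  rank(A − (-3)·I) = 3, so dim ker(A − (-3)·I) = n − 3 = 1
  rank(A − (0)·I) = 2, so dim ker(A − (0)·I) = n − 2 = 2

Summary:
  λ = -3: algebraic multiplicity = 1, geometric multiplicity = 1
  λ = 0: algebraic multiplicity = 3, geometric multiplicity = 2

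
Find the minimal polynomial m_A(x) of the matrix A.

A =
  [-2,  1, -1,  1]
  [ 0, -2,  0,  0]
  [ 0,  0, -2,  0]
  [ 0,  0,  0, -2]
x^2 + 4*x + 4

The characteristic polynomial is χ_A(x) = (x + 2)^4, so the eigenvalues are known. The minimal polynomial is
  m_A(x) = Π_λ (x − λ)^{k_λ}
where k_λ is the size of the *largest* Jordan block for λ (equivalently, the smallest k with (A − λI)^k v = 0 for every generalised eigenvector v of λ).

  λ = -2: largest Jordan block has size 2, contributing (x + 2)^2

So m_A(x) = (x + 2)^2 = x^2 + 4*x + 4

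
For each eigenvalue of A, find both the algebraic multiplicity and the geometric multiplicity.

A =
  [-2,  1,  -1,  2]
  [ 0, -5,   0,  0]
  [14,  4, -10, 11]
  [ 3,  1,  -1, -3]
λ = -5: alg = 4, geom = 2

Step 1 — factor the characteristic polynomial to read off the algebraic multiplicities:
  χ_A(x) = (x + 5)^4

Step 2 — compute geometric multiplicities via the rank-nullity identity g(λ) = n − rank(A − λI):
  rank(A − (-5)·I) = 2, so dim ker(A − (-5)·I) = n − 2 = 2

Summary:
  λ = -5: algebraic multiplicity = 4, geometric multiplicity = 2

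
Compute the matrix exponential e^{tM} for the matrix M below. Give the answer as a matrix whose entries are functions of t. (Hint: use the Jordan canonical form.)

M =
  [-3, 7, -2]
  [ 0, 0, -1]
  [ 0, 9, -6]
e^{tM} =
  [exp(-3*t), 3*t^2*exp(-3*t)/2 + 7*t*exp(-3*t), -t^2*exp(-3*t)/2 - 2*t*exp(-3*t)]
  [0, 3*t*exp(-3*t) + exp(-3*t), -t*exp(-3*t)]
  [0, 9*t*exp(-3*t), -3*t*exp(-3*t) + exp(-3*t)]

Strategy: write M = P · J · P⁻¹ where J is a Jordan canonical form, so e^{tM} = P · e^{tJ} · P⁻¹, and e^{tJ} can be computed block-by-block.

M has Jordan form
J =
  [-3,  1,  0]
  [ 0, -3,  1]
  [ 0,  0, -3]
(up to reordering of blocks).

Per-block formulas:
  For a 3×3 Jordan block J_3(-3): exp(t · J_3(-3)) = e^(-3t)·(I + t·N + (t^2/2)·N^2), where N is the 3×3 nilpotent shift.

After assembling e^{tJ} and conjugating by P, we get:

e^{tM} =
  [exp(-3*t), 3*t^2*exp(-3*t)/2 + 7*t*exp(-3*t), -t^2*exp(-3*t)/2 - 2*t*exp(-3*t)]
  [0, 3*t*exp(-3*t) + exp(-3*t), -t*exp(-3*t)]
  [0, 9*t*exp(-3*t), -3*t*exp(-3*t) + exp(-3*t)]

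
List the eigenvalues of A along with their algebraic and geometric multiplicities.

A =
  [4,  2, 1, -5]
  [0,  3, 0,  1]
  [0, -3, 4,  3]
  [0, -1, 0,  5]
λ = 4: alg = 4, geom = 2

Step 1 — factor the characteristic polynomial to read off the algebraic multiplicities:
  χ_A(x) = (x - 4)^4

Step 2 — compute geometric multiplicities via the rank-nullity identity g(λ) = n − rank(A − λI):
  rank(A − (4)·I) = 2, so dim ker(A − (4)·I) = n − 2 = 2

Summary:
  λ = 4: algebraic multiplicity = 4, geometric multiplicity = 2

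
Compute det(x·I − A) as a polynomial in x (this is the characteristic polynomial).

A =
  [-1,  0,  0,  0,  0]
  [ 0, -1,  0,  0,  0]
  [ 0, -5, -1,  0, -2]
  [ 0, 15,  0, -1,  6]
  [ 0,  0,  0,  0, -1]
x^5 + 5*x^4 + 10*x^3 + 10*x^2 + 5*x + 1

Expanding det(x·I − A) (e.g. by cofactor expansion or by noting that A is similar to its Jordan form J, which has the same characteristic polynomial as A) gives
  χ_A(x) = x^5 + 5*x^4 + 10*x^3 + 10*x^2 + 5*x + 1
which factors as (x + 1)^5. The eigenvalues (with algebraic multiplicities) are λ = -1 with multiplicity 5.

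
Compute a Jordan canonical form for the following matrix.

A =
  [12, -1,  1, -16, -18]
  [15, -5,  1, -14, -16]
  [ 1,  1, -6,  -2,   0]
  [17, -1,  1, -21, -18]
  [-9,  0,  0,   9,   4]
J_3(-5) ⊕ J_1(-5) ⊕ J_1(4)

The characteristic polynomial is
  det(x·I − A) = x^5 + 16*x^4 + 70*x^3 - 100*x^2 - 1375*x - 2500 = (x - 4)*(x + 5)^4

Eigenvalues and multiplicities (the geometric multiplicity of λ is n − rank(A − λI), which equals the number of Jordan blocks for λ):
  λ = -5: algebraic multiplicity = 4, geometric multiplicity = 2
  λ = 4: algebraic multiplicity = 1, geometric multiplicity = 1

Determining the block sizes for each eigenvalue:
  λ = -5: with am = 4 and gm = 2, the partition is not yet determined (e.g. several partitions of 4 into 2 parts exist). Let N = A − (-5)·I. Computing rank(N^1) = 3, rank(N^2) = 2, rank(N^3) = 1; the number of blocks of size ≥ j is rank(N^{j−1}) − rank(N^j), giving [2, 1, 1]. So we have 1 block(s) of size 3, 1 block(s) of size 1 → block sizes [3, 1]
  λ = 4: one block (gm = 1), so the single block has size am = 1 → block sizes [1]

Assembling the blocks gives a Jordan form
J =
  [-5,  1,  0,  0, 0]
  [ 0, -5,  1,  0, 0]
  [ 0,  0, -5,  0, 0]
  [ 0,  0,  0, -5, 0]
  [ 0,  0,  0,  0, 4]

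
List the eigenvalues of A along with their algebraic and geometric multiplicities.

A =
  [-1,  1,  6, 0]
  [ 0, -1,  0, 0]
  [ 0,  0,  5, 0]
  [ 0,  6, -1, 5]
λ = -1: alg = 2, geom = 1; λ = 5: alg = 2, geom = 1

Step 1 — factor the characteristic polynomial to read off the algebraic multiplicities:
  χ_A(x) = (x - 5)^2*(x + 1)^2

Step 2 — compute geometric multiplicities via the rank-nullity identity g(λ) = n − rank(A − λI):
  rank(A − (-1)·I) = 3, so dim ker(A − (-1)·I) = n − 3 = 1
  rank(A − (5)·I) = 3, so dim ker(A − (5)·I) = n − 3 = 1

Summary:
  λ = -1: algebraic multiplicity = 2, geometric multiplicity = 1
  λ = 5: algebraic multiplicity = 2, geometric multiplicity = 1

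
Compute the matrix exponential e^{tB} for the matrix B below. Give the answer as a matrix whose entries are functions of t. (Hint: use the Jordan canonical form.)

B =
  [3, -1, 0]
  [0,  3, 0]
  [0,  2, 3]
e^{tB} =
  [exp(3*t), -t*exp(3*t), 0]
  [0, exp(3*t), 0]
  [0, 2*t*exp(3*t), exp(3*t)]

Strategy: write B = P · J · P⁻¹ where J is a Jordan canonical form, so e^{tB} = P · e^{tJ} · P⁻¹, and e^{tJ} can be computed block-by-block.

B has Jordan form
J =
  [3, 1, 0]
  [0, 3, 0]
  [0, 0, 3]
(up to reordering of blocks).

Per-block formulas:
  For a 2×2 Jordan block J_2(3): exp(t · J_2(3)) = e^(3t)·(I + t·N), where N is the 2×2 nilpotent shift.
  For a 1×1 block at λ = 3: exp(t · [3]) = [e^(3t)].

After assembling e^{tJ} and conjugating by P, we get:

e^{tB} =
  [exp(3*t), -t*exp(3*t), 0]
  [0, exp(3*t), 0]
  [0, 2*t*exp(3*t), exp(3*t)]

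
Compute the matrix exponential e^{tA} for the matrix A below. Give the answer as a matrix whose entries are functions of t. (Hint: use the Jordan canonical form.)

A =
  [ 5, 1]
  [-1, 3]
e^{tA} =
  [t*exp(4*t) + exp(4*t), t*exp(4*t)]
  [-t*exp(4*t), -t*exp(4*t) + exp(4*t)]

Strategy: write A = P · J · P⁻¹ where J is a Jordan canonical form, so e^{tA} = P · e^{tJ} · P⁻¹, and e^{tJ} can be computed block-by-block.

A has Jordan form
J =
  [4, 1]
  [0, 4]
(up to reordering of blocks).

Per-block formulas:
  For a 2×2 Jordan block J_2(4): exp(t · J_2(4)) = e^(4t)·(I + t·N), where N is the 2×2 nilpotent shift.

After assembling e^{tJ} and conjugating by P, we get:

e^{tA} =
  [t*exp(4*t) + exp(4*t), t*exp(4*t)]
  [-t*exp(4*t), -t*exp(4*t) + exp(4*t)]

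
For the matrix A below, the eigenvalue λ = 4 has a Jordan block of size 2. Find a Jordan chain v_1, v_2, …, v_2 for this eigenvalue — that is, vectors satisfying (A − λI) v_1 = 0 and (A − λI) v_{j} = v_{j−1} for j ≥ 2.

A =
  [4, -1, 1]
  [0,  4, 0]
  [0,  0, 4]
A Jordan chain for λ = 4 of length 2:
v_1 = (-1, 0, 0)ᵀ
v_2 = (0, 1, 0)ᵀ

Let N = A − (4)·I. We want v_2 with N^2 v_2 = 0 but N^1 v_2 ≠ 0; then v_{j-1} := N · v_j for j = 2, …, 2.

Pick v_2 = (0, 1, 0)ᵀ.
Then v_1 = N · v_2 = (-1, 0, 0)ᵀ.

Sanity check: (A − (4)·I) v_1 = (0, 0, 0)ᵀ = 0. ✓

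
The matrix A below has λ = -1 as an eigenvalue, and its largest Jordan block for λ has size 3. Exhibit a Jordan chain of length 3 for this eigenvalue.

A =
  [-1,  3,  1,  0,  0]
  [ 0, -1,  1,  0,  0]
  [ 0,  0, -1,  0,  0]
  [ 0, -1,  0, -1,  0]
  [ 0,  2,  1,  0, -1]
A Jordan chain for λ = -1 of length 3:
v_1 = (3, 0, 0, -1, 2)ᵀ
v_2 = (1, 1, 0, 0, 1)ᵀ
v_3 = (0, 0, 1, 0, 0)ᵀ

Let N = A − (-1)·I. We want v_3 with N^3 v_3 = 0 but N^2 v_3 ≠ 0; then v_{j-1} := N · v_j for j = 3, …, 2.

Pick v_3 = (0, 0, 1, 0, 0)ᵀ.
Then v_2 = N · v_3 = (1, 1, 0, 0, 1)ᵀ.
Then v_1 = N · v_2 = (3, 0, 0, -1, 2)ᵀ.

Sanity check: (A − (-1)·I) v_1 = (0, 0, 0, 0, 0)ᵀ = 0. ✓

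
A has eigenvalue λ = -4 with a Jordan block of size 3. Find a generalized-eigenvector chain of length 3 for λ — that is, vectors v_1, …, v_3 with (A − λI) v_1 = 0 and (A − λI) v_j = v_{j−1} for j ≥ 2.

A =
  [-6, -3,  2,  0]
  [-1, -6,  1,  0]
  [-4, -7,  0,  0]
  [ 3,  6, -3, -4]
A Jordan chain for λ = -4 of length 3:
v_1 = (-1, 0, -1, 0)ᵀ
v_2 = (-2, -1, -4, 3)ᵀ
v_3 = (1, 0, 0, 0)ᵀ

Let N = A − (-4)·I. We want v_3 with N^3 v_3 = 0 but N^2 v_3 ≠ 0; then v_{j-1} := N · v_j for j = 3, …, 2.

Pick v_3 = (1, 0, 0, 0)ᵀ.
Then v_2 = N · v_3 = (-2, -1, -4, 3)ᵀ.
Then v_1 = N · v_2 = (-1, 0, -1, 0)ᵀ.

Sanity check: (A − (-4)·I) v_1 = (0, 0, 0, 0)ᵀ = 0. ✓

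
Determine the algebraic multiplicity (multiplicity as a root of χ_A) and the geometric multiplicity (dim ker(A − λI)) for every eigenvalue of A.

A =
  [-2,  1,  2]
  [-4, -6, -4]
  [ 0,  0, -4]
λ = -4: alg = 3, geom = 2

Step 1 — factor the characteristic polynomial to read off the algebraic multiplicities:
  χ_A(x) = (x + 4)^3

Step 2 — compute geometric multiplicities via the rank-nullity identity g(λ) = n − rank(A − λI):
  rank(A − (-4)·I) = 1, so dim ker(A − (-4)·I) = n − 1 = 2

Summary:
  λ = -4: algebraic multiplicity = 3, geometric multiplicity = 2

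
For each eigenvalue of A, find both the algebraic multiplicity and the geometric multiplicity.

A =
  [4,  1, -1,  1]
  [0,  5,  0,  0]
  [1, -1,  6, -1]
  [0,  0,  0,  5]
λ = 5: alg = 4, geom = 3

Step 1 — factor the characteristic polynomial to read off the algebraic multiplicities:
  χ_A(x) = (x - 5)^4

Step 2 — compute geometric multiplicities via the rank-nullity identity g(λ) = n − rank(A − λI):
  rank(A − (5)·I) = 1, so dim ker(A − (5)·I) = n − 1 = 3

Summary:
  λ = 5: algebraic multiplicity = 4, geometric multiplicity = 3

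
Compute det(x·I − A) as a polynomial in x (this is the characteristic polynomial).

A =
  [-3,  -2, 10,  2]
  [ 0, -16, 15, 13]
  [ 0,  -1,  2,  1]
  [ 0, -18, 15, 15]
x^4 + 2*x^3 - 11*x^2 - 12*x + 36

Expanding det(x·I − A) (e.g. by cofactor expansion or by noting that A is similar to its Jordan form J, which has the same characteristic polynomial as A) gives
  χ_A(x) = x^4 + 2*x^3 - 11*x^2 - 12*x + 36
which factors as (x - 2)^2*(x + 3)^2. The eigenvalues (with algebraic multiplicities) are λ = -3 with multiplicity 2, λ = 2 with multiplicity 2.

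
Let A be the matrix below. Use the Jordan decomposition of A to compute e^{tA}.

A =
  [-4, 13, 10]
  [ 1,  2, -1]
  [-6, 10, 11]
e^{tA} =
  [t^2*exp(3*t) - 7*t*exp(3*t) + exp(3*t), -2*t^2*exp(3*t) + 13*t*exp(3*t), -3*t^2*exp(3*t)/2 + 10*t*exp(3*t)]
  [-t^2*exp(3*t) + t*exp(3*t), 2*t^2*exp(3*t) - t*exp(3*t) + exp(3*t), 3*t^2*exp(3*t)/2 - t*exp(3*t)]
  [2*t^2*exp(3*t) - 6*t*exp(3*t), -4*t^2*exp(3*t) + 10*t*exp(3*t), -3*t^2*exp(3*t) + 8*t*exp(3*t) + exp(3*t)]

Strategy: write A = P · J · P⁻¹ where J is a Jordan canonical form, so e^{tA} = P · e^{tJ} · P⁻¹, and e^{tJ} can be computed block-by-block.

A has Jordan form
J =
  [3, 1, 0]
  [0, 3, 1]
  [0, 0, 3]
(up to reordering of blocks).

Per-block formulas:
  For a 3×3 Jordan block J_3(3): exp(t · J_3(3)) = e^(3t)·(I + t·N + (t^2/2)·N^2), where N is the 3×3 nilpotent shift.

After assembling e^{tJ} and conjugating by P, we get:

e^{tA} =
  [t^2*exp(3*t) - 7*t*exp(3*t) + exp(3*t), -2*t^2*exp(3*t) + 13*t*exp(3*t), -3*t^2*exp(3*t)/2 + 10*t*exp(3*t)]
  [-t^2*exp(3*t) + t*exp(3*t), 2*t^2*exp(3*t) - t*exp(3*t) + exp(3*t), 3*t^2*exp(3*t)/2 - t*exp(3*t)]
  [2*t^2*exp(3*t) - 6*t*exp(3*t), -4*t^2*exp(3*t) + 10*t*exp(3*t), -3*t^2*exp(3*t) + 8*t*exp(3*t) + exp(3*t)]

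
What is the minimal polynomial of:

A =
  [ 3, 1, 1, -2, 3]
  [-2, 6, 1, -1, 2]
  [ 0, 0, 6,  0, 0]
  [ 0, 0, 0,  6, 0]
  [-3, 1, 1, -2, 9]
x^3 - 18*x^2 + 108*x - 216

The characteristic polynomial is χ_A(x) = (x - 6)^5, so the eigenvalues are known. The minimal polynomial is
  m_A(x) = Π_λ (x − λ)^{k_λ}
where k_λ is the size of the *largest* Jordan block for λ (equivalently, the smallest k with (A − λI)^k v = 0 for every generalised eigenvector v of λ).

  λ = 6: largest Jordan block has size 3, contributing (x − 6)^3

So m_A(x) = (x - 6)^3 = x^3 - 18*x^2 + 108*x - 216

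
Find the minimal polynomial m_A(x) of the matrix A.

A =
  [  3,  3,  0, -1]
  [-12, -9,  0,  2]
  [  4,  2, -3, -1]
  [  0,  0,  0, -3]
x^2 + 6*x + 9

The characteristic polynomial is χ_A(x) = (x + 3)^4, so the eigenvalues are known. The minimal polynomial is
  m_A(x) = Π_λ (x − λ)^{k_λ}
where k_λ is the size of the *largest* Jordan block for λ (equivalently, the smallest k with (A − λI)^k v = 0 for every generalised eigenvector v of λ).

  λ = -3: largest Jordan block has size 2, contributing (x + 3)^2

So m_A(x) = (x + 3)^2 = x^2 + 6*x + 9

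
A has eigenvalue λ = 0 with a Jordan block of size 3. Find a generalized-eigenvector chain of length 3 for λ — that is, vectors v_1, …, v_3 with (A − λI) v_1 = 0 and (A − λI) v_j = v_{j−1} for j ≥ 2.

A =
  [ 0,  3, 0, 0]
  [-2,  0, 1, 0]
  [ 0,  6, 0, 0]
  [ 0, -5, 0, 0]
A Jordan chain for λ = 0 of length 3:
v_1 = (-6, 0, -12, 10)ᵀ
v_2 = (0, -2, 0, 0)ᵀ
v_3 = (1, 0, 0, 0)ᵀ

Let N = A − (0)·I. We want v_3 with N^3 v_3 = 0 but N^2 v_3 ≠ 0; then v_{j-1} := N · v_j for j = 3, …, 2.

Pick v_3 = (1, 0, 0, 0)ᵀ.
Then v_2 = N · v_3 = (0, -2, 0, 0)ᵀ.
Then v_1 = N · v_2 = (-6, 0, -12, 10)ᵀ.

Sanity check: (A − (0)·I) v_1 = (0, 0, 0, 0)ᵀ = 0. ✓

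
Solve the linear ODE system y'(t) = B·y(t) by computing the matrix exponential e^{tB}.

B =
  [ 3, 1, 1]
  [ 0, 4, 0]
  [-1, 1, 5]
e^{tB} =
  [-t*exp(4*t) + exp(4*t), t*exp(4*t), t*exp(4*t)]
  [0, exp(4*t), 0]
  [-t*exp(4*t), t*exp(4*t), t*exp(4*t) + exp(4*t)]

Strategy: write B = P · J · P⁻¹ where J is a Jordan canonical form, so e^{tB} = P · e^{tJ} · P⁻¹, and e^{tJ} can be computed block-by-block.

B has Jordan form
J =
  [4, 1, 0]
  [0, 4, 0]
  [0, 0, 4]
(up to reordering of blocks).

Per-block formulas:
  For a 2×2 Jordan block J_2(4): exp(t · J_2(4)) = e^(4t)·(I + t·N), where N is the 2×2 nilpotent shift.
  For a 1×1 block at λ = 4: exp(t · [4]) = [e^(4t)].

After assembling e^{tJ} and conjugating by P, we get:

e^{tB} =
  [-t*exp(4*t) + exp(4*t), t*exp(4*t), t*exp(4*t)]
  [0, exp(4*t), 0]
  [-t*exp(4*t), t*exp(4*t), t*exp(4*t) + exp(4*t)]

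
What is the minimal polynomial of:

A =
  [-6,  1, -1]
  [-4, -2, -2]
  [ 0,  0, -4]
x^2 + 8*x + 16

The characteristic polynomial is χ_A(x) = (x + 4)^3, so the eigenvalues are known. The minimal polynomial is
  m_A(x) = Π_λ (x − λ)^{k_λ}
where k_λ is the size of the *largest* Jordan block for λ (equivalently, the smallest k with (A − λI)^k v = 0 for every generalised eigenvector v of λ).

  λ = -4: largest Jordan block has size 2, contributing (x + 4)^2

So m_A(x) = (x + 4)^2 = x^2 + 8*x + 16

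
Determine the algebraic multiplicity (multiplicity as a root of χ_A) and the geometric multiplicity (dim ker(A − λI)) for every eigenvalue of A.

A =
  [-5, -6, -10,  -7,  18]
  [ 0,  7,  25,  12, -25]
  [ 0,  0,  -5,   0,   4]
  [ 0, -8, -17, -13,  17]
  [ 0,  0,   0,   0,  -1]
λ = -5: alg = 3, geom = 1; λ = -1: alg = 2, geom = 2

Step 1 — factor the characteristic polynomial to read off the algebraic multiplicities:
  χ_A(x) = (x + 1)^2*(x + 5)^3

Step 2 — compute geometric multiplicities via the rank-nullity identity g(λ) = n − rank(A − λI):
  rank(A − (-5)·I) = 4, so dim ker(A − (-5)·I) = n − 4 = 1
  rank(A − (-1)·I) = 3, so dim ker(A − (-1)·I) = n − 3 = 2

Summary:
  λ = -5: algebraic multiplicity = 3, geometric multiplicity = 1
  λ = -1: algebraic multiplicity = 2, geometric multiplicity = 2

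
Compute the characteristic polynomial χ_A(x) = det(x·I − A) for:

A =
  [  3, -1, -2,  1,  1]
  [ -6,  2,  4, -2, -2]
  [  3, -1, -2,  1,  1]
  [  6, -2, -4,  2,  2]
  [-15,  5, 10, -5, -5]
x^5

Expanding det(x·I − A) (e.g. by cofactor expansion or by noting that A is similar to its Jordan form J, which has the same characteristic polynomial as A) gives
  χ_A(x) = x^5
which factors as x^5. The eigenvalues (with algebraic multiplicities) are λ = 0 with multiplicity 5.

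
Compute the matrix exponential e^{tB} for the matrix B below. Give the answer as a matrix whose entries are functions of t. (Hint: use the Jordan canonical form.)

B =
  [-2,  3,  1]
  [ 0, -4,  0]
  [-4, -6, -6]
e^{tB} =
  [2*t*exp(-4*t) + exp(-4*t), 3*t*exp(-4*t), t*exp(-4*t)]
  [0, exp(-4*t), 0]
  [-4*t*exp(-4*t), -6*t*exp(-4*t), -2*t*exp(-4*t) + exp(-4*t)]

Strategy: write B = P · J · P⁻¹ where J is a Jordan canonical form, so e^{tB} = P · e^{tJ} · P⁻¹, and e^{tJ} can be computed block-by-block.

B has Jordan form
J =
  [-4,  1,  0]
  [ 0, -4,  0]
  [ 0,  0, -4]
(up to reordering of blocks).

Per-block formulas:
  For a 2×2 Jordan block J_2(-4): exp(t · J_2(-4)) = e^(-4t)·(I + t·N), where N is the 2×2 nilpotent shift.
  For a 1×1 block at λ = -4: exp(t · [-4]) = [e^(-4t)].

After assembling e^{tJ} and conjugating by P, we get:

e^{tB} =
  [2*t*exp(-4*t) + exp(-4*t), 3*t*exp(-4*t), t*exp(-4*t)]
  [0, exp(-4*t), 0]
  [-4*t*exp(-4*t), -6*t*exp(-4*t), -2*t*exp(-4*t) + exp(-4*t)]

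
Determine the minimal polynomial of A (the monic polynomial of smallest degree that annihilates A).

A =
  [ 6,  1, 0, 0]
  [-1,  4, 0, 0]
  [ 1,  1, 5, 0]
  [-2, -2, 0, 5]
x^2 - 10*x + 25

The characteristic polynomial is χ_A(x) = (x - 5)^4, so the eigenvalues are known. The minimal polynomial is
  m_A(x) = Π_λ (x − λ)^{k_λ}
where k_λ is the size of the *largest* Jordan block for λ (equivalently, the smallest k with (A − λI)^k v = 0 for every generalised eigenvector v of λ).

  λ = 5: largest Jordan block has size 2, contributing (x − 5)^2

So m_A(x) = (x - 5)^2 = x^2 - 10*x + 25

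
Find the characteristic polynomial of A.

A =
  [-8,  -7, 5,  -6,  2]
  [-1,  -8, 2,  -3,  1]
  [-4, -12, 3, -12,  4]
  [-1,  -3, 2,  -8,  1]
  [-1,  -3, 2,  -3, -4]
x^5 + 25*x^4 + 250*x^3 + 1250*x^2 + 3125*x + 3125

Expanding det(x·I − A) (e.g. by cofactor expansion or by noting that A is similar to its Jordan form J, which has the same characteristic polynomial as A) gives
  χ_A(x) = x^5 + 25*x^4 + 250*x^3 + 1250*x^2 + 3125*x + 3125
which factors as (x + 5)^5. The eigenvalues (with algebraic multiplicities) are λ = -5 with multiplicity 5.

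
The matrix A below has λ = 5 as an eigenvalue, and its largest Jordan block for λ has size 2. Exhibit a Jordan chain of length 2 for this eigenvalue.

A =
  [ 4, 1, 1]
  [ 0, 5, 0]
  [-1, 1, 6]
A Jordan chain for λ = 5 of length 2:
v_1 = (-1, 0, -1)ᵀ
v_2 = (1, 0, 0)ᵀ

Let N = A − (5)·I. We want v_2 with N^2 v_2 = 0 but N^1 v_2 ≠ 0; then v_{j-1} := N · v_j for j = 2, …, 2.

Pick v_2 = (1, 0, 0)ᵀ.
Then v_1 = N · v_2 = (-1, 0, -1)ᵀ.

Sanity check: (A − (5)·I) v_1 = (0, 0, 0)ᵀ = 0. ✓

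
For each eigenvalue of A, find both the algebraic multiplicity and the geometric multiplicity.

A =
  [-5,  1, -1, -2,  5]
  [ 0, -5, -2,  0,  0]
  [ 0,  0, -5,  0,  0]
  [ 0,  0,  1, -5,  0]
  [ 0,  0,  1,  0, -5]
λ = -5: alg = 5, geom = 3

Step 1 — factor the characteristic polynomial to read off the algebraic multiplicities:
  χ_A(x) = (x + 5)^5

Step 2 — compute geometric multiplicities via the rank-nullity identity g(λ) = n − rank(A − λI):
  rank(A − (-5)·I) = 2, so dim ker(A − (-5)·I) = n − 2 = 3

Summary:
  λ = -5: algebraic multiplicity = 5, geometric multiplicity = 3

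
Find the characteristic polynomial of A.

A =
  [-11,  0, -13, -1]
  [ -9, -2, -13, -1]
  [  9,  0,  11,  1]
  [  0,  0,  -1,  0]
x^4 + 2*x^3 - 3*x^2 - 4*x + 4

Expanding det(x·I − A) (e.g. by cofactor expansion or by noting that A is similar to its Jordan form J, which has the same characteristic polynomial as A) gives
  χ_A(x) = x^4 + 2*x^3 - 3*x^2 - 4*x + 4
which factors as (x - 1)^2*(x + 2)^2. The eigenvalues (with algebraic multiplicities) are λ = -2 with multiplicity 2, λ = 1 with multiplicity 2.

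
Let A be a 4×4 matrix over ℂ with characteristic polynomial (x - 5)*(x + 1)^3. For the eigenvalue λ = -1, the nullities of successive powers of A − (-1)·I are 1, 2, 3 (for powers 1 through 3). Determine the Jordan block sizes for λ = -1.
Block sizes for λ = -1: [3]

From the dimensions of kernels of powers, the number of Jordan blocks of size at least j is d_j − d_{j−1} where d_j = dim ker(N^j) (with d_0 = 0). Computing the differences gives [1, 1, 1].
The number of blocks of size exactly k is (#blocks of size ≥ k) − (#blocks of size ≥ k + 1), so the partition is: 1 block(s) of size 3.
In nonincreasing order the block sizes are [3].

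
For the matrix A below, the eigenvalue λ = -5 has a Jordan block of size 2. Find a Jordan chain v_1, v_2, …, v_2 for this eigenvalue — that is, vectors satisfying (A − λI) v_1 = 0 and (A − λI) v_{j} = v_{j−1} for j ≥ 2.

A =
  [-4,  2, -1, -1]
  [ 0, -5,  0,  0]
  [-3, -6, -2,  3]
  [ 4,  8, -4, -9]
A Jordan chain for λ = -5 of length 2:
v_1 = (1, 0, -3, 4)ᵀ
v_2 = (1, 0, 0, 0)ᵀ

Let N = A − (-5)·I. We want v_2 with N^2 v_2 = 0 but N^1 v_2 ≠ 0; then v_{j-1} := N · v_j for j = 2, …, 2.

Pick v_2 = (1, 0, 0, 0)ᵀ.
Then v_1 = N · v_2 = (1, 0, -3, 4)ᵀ.

Sanity check: (A − (-5)·I) v_1 = (0, 0, 0, 0)ᵀ = 0. ✓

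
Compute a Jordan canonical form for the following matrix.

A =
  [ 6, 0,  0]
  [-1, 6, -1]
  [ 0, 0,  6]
J_2(6) ⊕ J_1(6)

The characteristic polynomial is
  det(x·I − A) = x^3 - 18*x^2 + 108*x - 216 = (x - 6)^3

Eigenvalues and multiplicities (the geometric multiplicity of λ is n − rank(A − λI), which equals the number of Jordan blocks for λ):
  λ = 6: algebraic multiplicity = 3, geometric multiplicity = 2

Determining the block sizes for each eigenvalue:
  λ = 6: 2 blocks summing to 3 forces exactly one block of size 2 and the rest size 1 → block sizes [2, 1]

Assembling the blocks gives a Jordan form
J =
  [6, 1, 0]
  [0, 6, 0]
  [0, 0, 6]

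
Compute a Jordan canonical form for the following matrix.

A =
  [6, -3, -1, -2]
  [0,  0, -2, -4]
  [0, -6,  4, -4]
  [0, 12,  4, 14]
J_2(6) ⊕ J_1(6) ⊕ J_1(6)

The characteristic polynomial is
  det(x·I − A) = x^4 - 24*x^3 + 216*x^2 - 864*x + 1296 = (x - 6)^4

Eigenvalues and multiplicities (the geometric multiplicity of λ is n − rank(A − λI), which equals the number of Jordan blocks for λ):
  λ = 6: algebraic multiplicity = 4, geometric multiplicity = 3

Determining the block sizes for each eigenvalue:
  λ = 6: 3 blocks summing to 4 forces exactly one block of size 2 and the rest size 1 → block sizes [2, 1, 1]

Assembling the blocks gives a Jordan form
J =
  [6, 1, 0, 0]
  [0, 6, 0, 0]
  [0, 0, 6, 0]
  [0, 0, 0, 6]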